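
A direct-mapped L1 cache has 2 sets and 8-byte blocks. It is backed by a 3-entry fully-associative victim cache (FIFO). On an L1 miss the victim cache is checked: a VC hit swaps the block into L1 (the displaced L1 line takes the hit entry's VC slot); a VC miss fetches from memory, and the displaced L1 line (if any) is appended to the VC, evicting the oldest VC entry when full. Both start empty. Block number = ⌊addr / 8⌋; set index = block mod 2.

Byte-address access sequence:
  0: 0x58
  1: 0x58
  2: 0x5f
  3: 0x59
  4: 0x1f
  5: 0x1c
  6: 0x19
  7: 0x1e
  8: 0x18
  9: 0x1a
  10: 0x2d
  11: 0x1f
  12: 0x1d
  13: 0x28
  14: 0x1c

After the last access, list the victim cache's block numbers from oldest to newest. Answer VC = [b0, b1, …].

VC = [11, 5]

  [0] addr=0x58 blk=11 s=1: MISS | VC []
  [1] addr=0x58 blk=11 s=1: L1-HIT | VC []
  [2] addr=0x5f blk=11 s=1: L1-HIT | VC []
  [3] addr=0x59 blk=11 s=1: L1-HIT | VC []
  [4] addr=0x1f blk=3 s=1: MISS | VC [11]
  [5] addr=0x1c blk=3 s=1: L1-HIT | VC [11]
  [6] addr=0x19 blk=3 s=1: L1-HIT | VC [11]
  [7] addr=0x1e blk=3 s=1: L1-HIT | VC [11]
  [8] addr=0x18 blk=3 s=1: L1-HIT | VC [11]
  [9] addr=0x1a blk=3 s=1: L1-HIT | VC [11]
  [10] addr=0x2d blk=5 s=1: MISS | VC [11, 3]
  [11] addr=0x1f blk=3 s=1: VC-HIT | VC [11, 5]
  [12] addr=0x1d blk=3 s=1: L1-HIT | VC [11, 5]
  [13] addr=0x28 blk=5 s=1: VC-HIT | VC [11, 3]
  [14] addr=0x1c blk=3 s=1: VC-HIT | VC [11, 5]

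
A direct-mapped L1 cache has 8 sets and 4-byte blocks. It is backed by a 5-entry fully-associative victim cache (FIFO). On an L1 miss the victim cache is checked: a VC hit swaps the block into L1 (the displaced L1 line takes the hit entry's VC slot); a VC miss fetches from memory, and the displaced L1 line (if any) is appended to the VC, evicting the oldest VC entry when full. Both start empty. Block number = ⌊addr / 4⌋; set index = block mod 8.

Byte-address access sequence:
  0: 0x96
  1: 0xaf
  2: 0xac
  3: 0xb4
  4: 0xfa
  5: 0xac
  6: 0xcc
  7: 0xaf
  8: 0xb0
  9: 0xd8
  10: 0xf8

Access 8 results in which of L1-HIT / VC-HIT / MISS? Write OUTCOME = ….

0: 0x96 (blk 37, set 5) → MISS  vc=[]
1: 0xaf (blk 43, set 3) → MISS  vc=[]
2: 0xac (blk 43, set 3) → L1-HIT  vc=[]
3: 0xb4 (blk 45, set 5) → MISS  vc=[37]
4: 0xfa (blk 62, set 6) → MISS  vc=[37]
5: 0xac (blk 43, set 3) → L1-HIT  vc=[37]
6: 0xcc (blk 51, set 3) → MISS  vc=[37, 43]
7: 0xaf (blk 43, set 3) → VC-HIT  vc=[37, 51]
8: 0xb0 (blk 44, set 4) → MISS  vc=[37, 51]
9: 0xd8 (blk 54, set 6) → MISS  vc=[37, 51, 62]
10: 0xf8 (blk 62, set 6) → VC-HIT  vc=[37, 51, 54]

OUTCOME = MISS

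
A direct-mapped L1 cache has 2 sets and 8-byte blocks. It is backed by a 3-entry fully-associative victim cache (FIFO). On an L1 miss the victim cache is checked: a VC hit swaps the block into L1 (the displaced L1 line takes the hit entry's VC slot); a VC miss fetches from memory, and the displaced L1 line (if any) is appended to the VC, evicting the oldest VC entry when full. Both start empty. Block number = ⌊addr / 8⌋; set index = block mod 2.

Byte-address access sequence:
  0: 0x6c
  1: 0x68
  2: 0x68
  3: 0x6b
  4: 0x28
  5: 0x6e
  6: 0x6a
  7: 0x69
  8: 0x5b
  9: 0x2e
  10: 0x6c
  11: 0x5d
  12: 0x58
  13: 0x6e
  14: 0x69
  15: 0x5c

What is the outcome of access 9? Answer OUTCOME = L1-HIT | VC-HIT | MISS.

OUTCOME = VC-HIT

  [0] addr=0x6c blk=13 s=1: MISS | VC []
  [1] addr=0x68 blk=13 s=1: L1-HIT | VC []
  [2] addr=0x68 blk=13 s=1: L1-HIT | VC []
  [3] addr=0x6b blk=13 s=1: L1-HIT | VC []
  [4] addr=0x28 blk=5 s=1: MISS | VC [13]
  [5] addr=0x6e blk=13 s=1: VC-HIT | VC [5]
  [6] addr=0x6a blk=13 s=1: L1-HIT | VC [5]
  [7] addr=0x69 blk=13 s=1: L1-HIT | VC [5]
  [8] addr=0x5b blk=11 s=1: MISS | VC [5, 13]
  [9] addr=0x2e blk=5 s=1: VC-HIT | VC [11, 13]
  [10] addr=0x6c blk=13 s=1: VC-HIT | VC [11, 5]
  [11] addr=0x5d blk=11 s=1: VC-HIT | VC [13, 5]
  [12] addr=0x58 blk=11 s=1: L1-HIT | VC [13, 5]
  [13] addr=0x6e blk=13 s=1: VC-HIT | VC [11, 5]
  [14] addr=0x69 blk=13 s=1: L1-HIT | VC [11, 5]
  [15] addr=0x5c blk=11 s=1: VC-HIT | VC [13, 5]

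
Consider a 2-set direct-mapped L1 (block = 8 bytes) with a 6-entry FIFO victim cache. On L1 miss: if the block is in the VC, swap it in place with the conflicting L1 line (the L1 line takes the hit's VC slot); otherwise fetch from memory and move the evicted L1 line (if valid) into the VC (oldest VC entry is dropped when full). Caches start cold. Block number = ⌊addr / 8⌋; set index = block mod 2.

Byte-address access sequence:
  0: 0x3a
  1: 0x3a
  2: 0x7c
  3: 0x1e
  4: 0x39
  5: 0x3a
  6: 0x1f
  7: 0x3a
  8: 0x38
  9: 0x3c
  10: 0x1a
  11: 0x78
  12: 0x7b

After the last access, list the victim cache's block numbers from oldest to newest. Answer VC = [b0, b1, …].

VC = [7, 3]

  [0] addr=0x3a blk=7 s=1: MISS | VC []
  [1] addr=0x3a blk=7 s=1: L1-HIT | VC []
  [2] addr=0x7c blk=15 s=1: MISS | VC [7]
  [3] addr=0x1e blk=3 s=1: MISS | VC [7, 15]
  [4] addr=0x39 blk=7 s=1: VC-HIT | VC [3, 15]
  [5] addr=0x3a blk=7 s=1: L1-HIT | VC [3, 15]
  [6] addr=0x1f blk=3 s=1: VC-HIT | VC [7, 15]
  [7] addr=0x3a blk=7 s=1: VC-HIT | VC [3, 15]
  [8] addr=0x38 blk=7 s=1: L1-HIT | VC [3, 15]
  [9] addr=0x3c blk=7 s=1: L1-HIT | VC [3, 15]
  [10] addr=0x1a blk=3 s=1: VC-HIT | VC [7, 15]
  [11] addr=0x78 blk=15 s=1: VC-HIT | VC [7, 3]
  [12] addr=0x7b blk=15 s=1: L1-HIT | VC [7, 3]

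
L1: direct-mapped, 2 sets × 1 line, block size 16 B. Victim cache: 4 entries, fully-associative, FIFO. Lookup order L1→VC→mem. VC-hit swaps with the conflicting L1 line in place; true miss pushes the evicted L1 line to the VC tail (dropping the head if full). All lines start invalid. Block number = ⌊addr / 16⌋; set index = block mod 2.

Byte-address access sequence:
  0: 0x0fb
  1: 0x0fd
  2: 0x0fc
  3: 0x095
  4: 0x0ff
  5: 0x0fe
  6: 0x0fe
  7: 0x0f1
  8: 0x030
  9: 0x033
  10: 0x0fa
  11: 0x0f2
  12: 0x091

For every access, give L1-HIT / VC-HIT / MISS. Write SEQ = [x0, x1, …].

SEQ = [MISS, L1-HIT, L1-HIT, MISS, VC-HIT, L1-HIT, L1-HIT, L1-HIT, MISS, L1-HIT, VC-HIT, L1-HIT, VC-HIT]

0: 0xfb (blk 15, set 1) → MISS  vc=[]
1: 0xfd (blk 15, set 1) → L1-HIT  vc=[]
2: 0xfc (blk 15, set 1) → L1-HIT  vc=[]
3: 0x95 (blk 9, set 1) → MISS  vc=[15]
4: 0xff (blk 15, set 1) → VC-HIT  vc=[9]
5: 0xfe (blk 15, set 1) → L1-HIT  vc=[9]
6: 0xfe (blk 15, set 1) → L1-HIT  vc=[9]
7: 0xf1 (blk 15, set 1) → L1-HIT  vc=[9]
8: 0x30 (blk 3, set 1) → MISS  vc=[9, 15]
9: 0x33 (blk 3, set 1) → L1-HIT  vc=[9, 15]
10: 0xfa (blk 15, set 1) → VC-HIT  vc=[9, 3]
11: 0xf2 (blk 15, set 1) → L1-HIT  vc=[9, 3]
12: 0x91 (blk 9, set 1) → VC-HIT  vc=[15, 3]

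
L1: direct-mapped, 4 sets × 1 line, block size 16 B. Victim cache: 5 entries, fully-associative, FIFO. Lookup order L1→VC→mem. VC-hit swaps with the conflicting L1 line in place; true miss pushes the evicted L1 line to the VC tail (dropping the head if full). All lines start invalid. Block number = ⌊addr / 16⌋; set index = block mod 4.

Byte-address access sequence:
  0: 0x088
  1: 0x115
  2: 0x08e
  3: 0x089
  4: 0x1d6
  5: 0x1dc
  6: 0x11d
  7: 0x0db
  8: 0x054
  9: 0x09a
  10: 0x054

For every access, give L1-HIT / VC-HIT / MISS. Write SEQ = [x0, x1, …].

  [0] addr=0x88 blk=8 s=0: MISS | VC []
  [1] addr=0x115 blk=17 s=1: MISS | VC []
  [2] addr=0x8e blk=8 s=0: L1-HIT | VC []
  [3] addr=0x89 blk=8 s=0: L1-HIT | VC []
  [4] addr=0x1d6 blk=29 s=1: MISS | VC [17]
  [5] addr=0x1dc blk=29 s=1: L1-HIT | VC [17]
  [6] addr=0x11d blk=17 s=1: VC-HIT | VC [29]
  [7] addr=0xdb blk=13 s=1: MISS | VC [29, 17]
  [8] addr=0x54 blk=5 s=1: MISS | VC [29, 17, 13]
  [9] addr=0x9a blk=9 s=1: MISS | VC [29, 17, 13, 5]
  [10] addr=0x54 blk=5 s=1: VC-HIT | VC [29, 17, 13, 9]

SEQ = [MISS, MISS, L1-HIT, L1-HIT, MISS, L1-HIT, VC-HIT, MISS, MISS, MISS, VC-HIT]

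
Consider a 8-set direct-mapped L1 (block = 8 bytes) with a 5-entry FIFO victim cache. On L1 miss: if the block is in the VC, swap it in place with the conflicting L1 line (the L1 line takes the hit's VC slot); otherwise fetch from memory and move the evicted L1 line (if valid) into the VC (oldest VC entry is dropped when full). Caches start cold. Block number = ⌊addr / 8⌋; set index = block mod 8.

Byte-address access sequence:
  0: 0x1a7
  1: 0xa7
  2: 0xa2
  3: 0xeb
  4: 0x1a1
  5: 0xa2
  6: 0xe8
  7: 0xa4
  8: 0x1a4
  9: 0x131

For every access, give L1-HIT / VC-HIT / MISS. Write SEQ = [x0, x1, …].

SEQ = [MISS, MISS, L1-HIT, MISS, VC-HIT, VC-HIT, L1-HIT, L1-HIT, VC-HIT, MISS]

  [0] addr=0x1a7 blk=52 s=4: MISS | VC []
  [1] addr=0xa7 blk=20 s=4: MISS | VC [52]
  [2] addr=0xa2 blk=20 s=4: L1-HIT | VC [52]
  [3] addr=0xeb blk=29 s=5: MISS | VC [52]
  [4] addr=0x1a1 blk=52 s=4: VC-HIT | VC [20]
  [5] addr=0xa2 blk=20 s=4: VC-HIT | VC [52]
  [6] addr=0xe8 blk=29 s=5: L1-HIT | VC [52]
  [7] addr=0xa4 blk=20 s=4: L1-HIT | VC [52]
  [8] addr=0x1a4 blk=52 s=4: VC-HIT | VC [20]
  [9] addr=0x131 blk=38 s=6: MISS | VC [20]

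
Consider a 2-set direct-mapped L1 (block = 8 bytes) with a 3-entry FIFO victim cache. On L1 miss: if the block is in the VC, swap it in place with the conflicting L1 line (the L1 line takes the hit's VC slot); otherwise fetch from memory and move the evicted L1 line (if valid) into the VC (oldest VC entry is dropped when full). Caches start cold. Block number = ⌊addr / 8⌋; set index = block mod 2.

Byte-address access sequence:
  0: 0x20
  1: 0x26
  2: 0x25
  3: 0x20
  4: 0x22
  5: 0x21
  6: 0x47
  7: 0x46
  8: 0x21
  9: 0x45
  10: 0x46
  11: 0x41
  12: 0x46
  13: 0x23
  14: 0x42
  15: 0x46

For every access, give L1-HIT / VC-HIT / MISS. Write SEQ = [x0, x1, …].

SEQ = [MISS, L1-HIT, L1-HIT, L1-HIT, L1-HIT, L1-HIT, MISS, L1-HIT, VC-HIT, VC-HIT, L1-HIT, L1-HIT, L1-HIT, VC-HIT, VC-HIT, L1-HIT]

  [0] addr=0x20 blk=4 s=0: MISS | VC []
  [1] addr=0x26 blk=4 s=0: L1-HIT | VC []
  [2] addr=0x25 blk=4 s=0: L1-HIT | VC []
  [3] addr=0x20 blk=4 s=0: L1-HIT | VC []
  [4] addr=0x22 blk=4 s=0: L1-HIT | VC []
  [5] addr=0x21 blk=4 s=0: L1-HIT | VC []
  [6] addr=0x47 blk=8 s=0: MISS | VC [4]
  [7] addr=0x46 blk=8 s=0: L1-HIT | VC [4]
  [8] addr=0x21 blk=4 s=0: VC-HIT | VC [8]
  [9] addr=0x45 blk=8 s=0: VC-HIT | VC [4]
  [10] addr=0x46 blk=8 s=0: L1-HIT | VC [4]
  [11] addr=0x41 blk=8 s=0: L1-HIT | VC [4]
  [12] addr=0x46 blk=8 s=0: L1-HIT | VC [4]
  [13] addr=0x23 blk=4 s=0: VC-HIT | VC [8]
  [14] addr=0x42 blk=8 s=0: VC-HIT | VC [4]
  [15] addr=0x46 blk=8 s=0: L1-HIT | VC [4]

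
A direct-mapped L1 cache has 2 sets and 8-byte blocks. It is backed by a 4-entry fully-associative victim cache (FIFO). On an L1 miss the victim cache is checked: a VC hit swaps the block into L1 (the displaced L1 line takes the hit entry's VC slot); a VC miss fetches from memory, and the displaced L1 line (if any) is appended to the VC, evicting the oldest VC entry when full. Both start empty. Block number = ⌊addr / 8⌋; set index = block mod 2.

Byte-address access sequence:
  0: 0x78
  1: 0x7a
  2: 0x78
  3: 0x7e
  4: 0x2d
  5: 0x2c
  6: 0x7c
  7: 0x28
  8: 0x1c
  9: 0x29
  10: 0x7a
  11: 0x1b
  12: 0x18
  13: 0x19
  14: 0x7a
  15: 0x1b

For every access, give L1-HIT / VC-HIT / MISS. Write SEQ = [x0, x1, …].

  [0] addr=0x78 blk=15 s=1: MISS | VC []
  [1] addr=0x7a blk=15 s=1: L1-HIT | VC []
  [2] addr=0x78 blk=15 s=1: L1-HIT | VC []
  [3] addr=0x7e blk=15 s=1: L1-HIT | VC []
  [4] addr=0x2d blk=5 s=1: MISS | VC [15]
  [5] addr=0x2c blk=5 s=1: L1-HIT | VC [15]
  [6] addr=0x7c blk=15 s=1: VC-HIT | VC [5]
  [7] addr=0x28 blk=5 s=1: VC-HIT | VC [15]
  [8] addr=0x1c blk=3 s=1: MISS | VC [15, 5]
  [9] addr=0x29 blk=5 s=1: VC-HIT | VC [15, 3]
  [10] addr=0x7a blk=15 s=1: VC-HIT | VC [5, 3]
  [11] addr=0x1b blk=3 s=1: VC-HIT | VC [5, 15]
  [12] addr=0x18 blk=3 s=1: L1-HIT | VC [5, 15]
  [13] addr=0x19 blk=3 s=1: L1-HIT | VC [5, 15]
  [14] addr=0x7a blk=15 s=1: VC-HIT | VC [5, 3]
  [15] addr=0x1b blk=3 s=1: VC-HIT | VC [5, 15]

SEQ = [MISS, L1-HIT, L1-HIT, L1-HIT, MISS, L1-HIT, VC-HIT, VC-HIT, MISS, VC-HIT, VC-HIT, VC-HIT, L1-HIT, L1-HIT, VC-HIT, VC-HIT]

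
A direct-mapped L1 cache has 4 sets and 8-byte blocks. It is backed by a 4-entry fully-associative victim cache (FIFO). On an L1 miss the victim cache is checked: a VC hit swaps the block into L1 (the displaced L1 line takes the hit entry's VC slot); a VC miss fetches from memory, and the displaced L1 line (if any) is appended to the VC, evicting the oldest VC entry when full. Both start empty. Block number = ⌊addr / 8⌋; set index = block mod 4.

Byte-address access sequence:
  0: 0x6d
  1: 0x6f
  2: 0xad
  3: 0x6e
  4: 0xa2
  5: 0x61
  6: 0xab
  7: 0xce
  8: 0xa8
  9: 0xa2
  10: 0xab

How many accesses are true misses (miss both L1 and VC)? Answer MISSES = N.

0: 0x6d (blk 13, set 1) → MISS  vc=[]
1: 0x6f (blk 13, set 1) → L1-HIT  vc=[]
2: 0xad (blk 21, set 1) → MISS  vc=[13]
3: 0x6e (blk 13, set 1) → VC-HIT  vc=[21]
4: 0xa2 (blk 20, set 0) → MISS  vc=[21]
5: 0x61 (blk 12, set 0) → MISS  vc=[21, 20]
6: 0xab (blk 21, set 1) → VC-HIT  vc=[13, 20]
7: 0xce (blk 25, set 1) → MISS  vc=[13, 20, 21]
8: 0xa8 (blk 21, set 1) → VC-HIT  vc=[13, 20, 25]
9: 0xa2 (blk 20, set 0) → VC-HIT  vc=[13, 12, 25]
10: 0xab (blk 21, set 1) → L1-HIT  vc=[13, 12, 25]

MISSES = 5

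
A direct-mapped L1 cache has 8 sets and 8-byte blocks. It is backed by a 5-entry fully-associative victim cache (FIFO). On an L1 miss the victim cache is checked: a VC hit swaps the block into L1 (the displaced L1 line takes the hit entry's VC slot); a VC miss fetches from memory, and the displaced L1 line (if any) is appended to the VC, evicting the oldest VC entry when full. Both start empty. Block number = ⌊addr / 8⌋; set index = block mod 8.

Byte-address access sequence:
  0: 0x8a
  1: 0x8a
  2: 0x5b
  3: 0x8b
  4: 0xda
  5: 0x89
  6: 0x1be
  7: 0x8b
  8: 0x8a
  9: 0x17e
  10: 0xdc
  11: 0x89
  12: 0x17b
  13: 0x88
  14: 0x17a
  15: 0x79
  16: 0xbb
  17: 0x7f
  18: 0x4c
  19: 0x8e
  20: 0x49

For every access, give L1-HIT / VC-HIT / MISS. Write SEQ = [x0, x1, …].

SEQ = [MISS, L1-HIT, MISS, L1-HIT, MISS, L1-HIT, MISS, L1-HIT, L1-HIT, MISS, L1-HIT, L1-HIT, L1-HIT, L1-HIT, L1-HIT, MISS, MISS, VC-HIT, MISS, VC-HIT, VC-HIT]

0: 0x8a (blk 17, set 1) → MISS  vc=[]
1: 0x8a (blk 17, set 1) → L1-HIT  vc=[]
2: 0x5b (blk 11, set 3) → MISS  vc=[]
3: 0x8b (blk 17, set 1) → L1-HIT  vc=[]
4: 0xda (blk 27, set 3) → MISS  vc=[11]
5: 0x89 (blk 17, set 1) → L1-HIT  vc=[11]
6: 0x1be (blk 55, set 7) → MISS  vc=[11]
7: 0x8b (blk 17, set 1) → L1-HIT  vc=[11]
8: 0x8a (blk 17, set 1) → L1-HIT  vc=[11]
9: 0x17e (blk 47, set 7) → MISS  vc=[11, 55]
10: 0xdc (blk 27, set 3) → L1-HIT  vc=[11, 55]
11: 0x89 (blk 17, set 1) → L1-HIT  vc=[11, 55]
12: 0x17b (blk 47, set 7) → L1-HIT  vc=[11, 55]
13: 0x88 (blk 17, set 1) → L1-HIT  vc=[11, 55]
14: 0x17a (blk 47, set 7) → L1-HIT  vc=[11, 55]
15: 0x79 (blk 15, set 7) → MISS  vc=[11, 55, 47]
16: 0xbb (blk 23, set 7) → MISS  vc=[11, 55, 47, 15]
17: 0x7f (blk 15, set 7) → VC-HIT  vc=[11, 55, 47, 23]
18: 0x4c (blk 9, set 1) → MISS  vc=[11, 55, 47, 23, 17]
19: 0x8e (blk 17, set 1) → VC-HIT  vc=[11, 55, 47, 23, 9]
20: 0x49 (blk 9, set 1) → VC-HIT  vc=[11, 55, 47, 23, 17]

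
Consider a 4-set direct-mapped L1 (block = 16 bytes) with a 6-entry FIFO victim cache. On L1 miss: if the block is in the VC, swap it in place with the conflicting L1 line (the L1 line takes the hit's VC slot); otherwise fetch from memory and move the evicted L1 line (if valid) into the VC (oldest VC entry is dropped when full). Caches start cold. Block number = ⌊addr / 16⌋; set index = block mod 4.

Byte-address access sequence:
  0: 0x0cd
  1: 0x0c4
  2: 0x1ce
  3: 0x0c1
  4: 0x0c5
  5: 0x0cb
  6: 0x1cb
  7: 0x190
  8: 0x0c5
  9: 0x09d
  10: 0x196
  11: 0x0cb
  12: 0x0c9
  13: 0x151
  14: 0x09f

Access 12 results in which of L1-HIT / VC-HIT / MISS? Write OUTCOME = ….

OUTCOME = L1-HIT

#0 0xcd→b12/s0 MISS; vc=[]
#1 0xc4→b12/s0 L1-HIT; vc=[]
#2 0x1ce→b28/s0 MISS; vc=[12]
#3 0xc1→b12/s0 VC-HIT; vc=[28]
#4 0xc5→b12/s0 L1-HIT; vc=[28]
#5 0xcb→b12/s0 L1-HIT; vc=[28]
#6 0x1cb→b28/s0 VC-HIT; vc=[12]
#7 0x190→b25/s1 MISS; vc=[12]
#8 0xc5→b12/s0 VC-HIT; vc=[28]
#9 0x9d→b9/s1 MISS; vc=[28,25]
#10 0x196→b25/s1 VC-HIT; vc=[28,9]
#11 0xcb→b12/s0 L1-HIT; vc=[28,9]
#12 0xc9→b12/s0 L1-HIT; vc=[28,9]
#13 0x151→b21/s1 MISS; vc=[28,9,25]
#14 0x9f→b9/s1 VC-HIT; vc=[28,21,25]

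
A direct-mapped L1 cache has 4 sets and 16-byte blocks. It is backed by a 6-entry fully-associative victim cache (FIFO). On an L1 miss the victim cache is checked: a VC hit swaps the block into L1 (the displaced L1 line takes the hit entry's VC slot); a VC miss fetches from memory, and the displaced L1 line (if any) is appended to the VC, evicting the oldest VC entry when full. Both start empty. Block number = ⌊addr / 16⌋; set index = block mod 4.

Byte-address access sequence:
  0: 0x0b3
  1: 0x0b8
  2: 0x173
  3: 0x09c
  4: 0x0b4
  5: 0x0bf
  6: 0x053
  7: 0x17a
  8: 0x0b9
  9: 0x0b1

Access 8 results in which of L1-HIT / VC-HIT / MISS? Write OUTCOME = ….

  [0] addr=0xb3 blk=11 s=3: MISS | VC []
  [1] addr=0xb8 blk=11 s=3: L1-HIT | VC []
  [2] addr=0x173 blk=23 s=3: MISS | VC [11]
  [3] addr=0x9c blk=9 s=1: MISS | VC [11]
  [4] addr=0xb4 blk=11 s=3: VC-HIT | VC [23]
  [5] addr=0xbf blk=11 s=3: L1-HIT | VC [23]
  [6] addr=0x53 blk=5 s=1: MISS | VC [23, 9]
  [7] addr=0x17a blk=23 s=3: VC-HIT | VC [11, 9]
  [8] addr=0xb9 blk=11 s=3: VC-HIT | VC [23, 9]
  [9] addr=0xb1 blk=11 s=3: L1-HIT | VC [23, 9]

OUTCOME = VC-HIT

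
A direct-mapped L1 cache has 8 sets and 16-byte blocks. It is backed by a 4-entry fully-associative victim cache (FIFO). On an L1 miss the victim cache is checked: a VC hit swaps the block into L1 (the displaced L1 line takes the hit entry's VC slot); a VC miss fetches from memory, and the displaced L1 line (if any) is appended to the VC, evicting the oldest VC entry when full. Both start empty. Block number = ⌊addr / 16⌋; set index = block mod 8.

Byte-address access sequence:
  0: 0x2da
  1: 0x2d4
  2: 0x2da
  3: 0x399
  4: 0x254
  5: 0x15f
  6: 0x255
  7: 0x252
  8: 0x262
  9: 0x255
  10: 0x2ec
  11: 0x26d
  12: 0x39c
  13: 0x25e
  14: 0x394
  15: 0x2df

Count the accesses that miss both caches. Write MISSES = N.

0: 0x2da (blk 45, set 5) → MISS  vc=[]
1: 0x2d4 (blk 45, set 5) → L1-HIT  vc=[]
2: 0x2da (blk 45, set 5) → L1-HIT  vc=[]
3: 0x399 (blk 57, set 1) → MISS  vc=[]
4: 0x254 (blk 37, set 5) → MISS  vc=[45]
5: 0x15f (blk 21, set 5) → MISS  vc=[45, 37]
6: 0x255 (blk 37, set 5) → VC-HIT  vc=[45, 21]
7: 0x252 (blk 37, set 5) → L1-HIT  vc=[45, 21]
8: 0x262 (blk 38, set 6) → MISS  vc=[45, 21]
9: 0x255 (blk 37, set 5) → L1-HIT  vc=[45, 21]
10: 0x2ec (blk 46, set 6) → MISS  vc=[45, 21, 38]
11: 0x26d (blk 38, set 6) → VC-HIT  vc=[45, 21, 46]
12: 0x39c (blk 57, set 1) → L1-HIT  vc=[45, 21, 46]
13: 0x25e (blk 37, set 5) → L1-HIT  vc=[45, 21, 46]
14: 0x394 (blk 57, set 1) → L1-HIT  vc=[45, 21, 46]
15: 0x2df (blk 45, set 5) → VC-HIT  vc=[37, 21, 46]

MISSES = 6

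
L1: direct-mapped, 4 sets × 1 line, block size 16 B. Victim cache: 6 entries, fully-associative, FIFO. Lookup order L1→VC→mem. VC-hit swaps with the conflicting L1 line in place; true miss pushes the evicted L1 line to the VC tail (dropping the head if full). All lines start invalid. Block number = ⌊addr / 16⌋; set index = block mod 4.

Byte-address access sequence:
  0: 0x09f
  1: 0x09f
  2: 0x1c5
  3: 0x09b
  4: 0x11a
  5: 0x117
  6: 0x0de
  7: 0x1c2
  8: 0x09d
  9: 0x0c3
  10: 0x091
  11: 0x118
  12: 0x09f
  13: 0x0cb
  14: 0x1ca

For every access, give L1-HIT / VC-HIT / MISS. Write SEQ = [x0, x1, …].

SEQ = [MISS, L1-HIT, MISS, L1-HIT, MISS, L1-HIT, MISS, L1-HIT, VC-HIT, MISS, L1-HIT, VC-HIT, VC-HIT, L1-HIT, VC-HIT]

  [0] addr=0x9f blk=9 s=1: MISS | VC []
  [1] addr=0x9f blk=9 s=1: L1-HIT | VC []
  [2] addr=0x1c5 blk=28 s=0: MISS | VC []
  [3] addr=0x9b blk=9 s=1: L1-HIT | VC []
  [4] addr=0x11a blk=17 s=1: MISS | VC [9]
  [5] addr=0x117 blk=17 s=1: L1-HIT | VC [9]
  [6] addr=0xde blk=13 s=1: MISS | VC [9, 17]
  [7] addr=0x1c2 blk=28 s=0: L1-HIT | VC [9, 17]
  [8] addr=0x9d blk=9 s=1: VC-HIT | VC [13, 17]
  [9] addr=0xc3 blk=12 s=0: MISS | VC [13, 17, 28]
  [10] addr=0x91 blk=9 s=1: L1-HIT | VC [13, 17, 28]
  [11] addr=0x118 blk=17 s=1: VC-HIT | VC [13, 9, 28]
  [12] addr=0x9f blk=9 s=1: VC-HIT | VC [13, 17, 28]
  [13] addr=0xcb blk=12 s=0: L1-HIT | VC [13, 17, 28]
  [14] addr=0x1ca blk=28 s=0: VC-HIT | VC [13, 17, 12]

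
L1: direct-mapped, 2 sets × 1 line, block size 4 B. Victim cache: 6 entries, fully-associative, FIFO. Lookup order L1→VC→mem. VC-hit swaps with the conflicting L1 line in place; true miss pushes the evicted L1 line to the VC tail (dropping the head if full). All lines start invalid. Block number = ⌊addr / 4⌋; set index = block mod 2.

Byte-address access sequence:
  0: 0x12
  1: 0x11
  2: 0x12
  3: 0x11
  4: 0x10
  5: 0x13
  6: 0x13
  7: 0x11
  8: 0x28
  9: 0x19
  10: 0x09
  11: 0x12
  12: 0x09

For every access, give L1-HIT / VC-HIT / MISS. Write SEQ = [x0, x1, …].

#0 0x12→b4/s0 MISS; vc=[]
#1 0x11→b4/s0 L1-HIT; vc=[]
#2 0x12→b4/s0 L1-HIT; vc=[]
#3 0x11→b4/s0 L1-HIT; vc=[]
#4 0x10→b4/s0 L1-HIT; vc=[]
#5 0x13→b4/s0 L1-HIT; vc=[]
#6 0x13→b4/s0 L1-HIT; vc=[]
#7 0x11→b4/s0 L1-HIT; vc=[]
#8 0x28→b10/s0 MISS; vc=[4]
#9 0x19→b6/s0 MISS; vc=[4,10]
#10 0x9→b2/s0 MISS; vc=[4,10,6]
#11 0x12→b4/s0 VC-HIT; vc=[2,10,6]
#12 0x9→b2/s0 VC-HIT; vc=[4,10,6]

SEQ = [MISS, L1-HIT, L1-HIT, L1-HIT, L1-HIT, L1-HIT, L1-HIT, L1-HIT, MISS, MISS, MISS, VC-HIT, VC-HIT]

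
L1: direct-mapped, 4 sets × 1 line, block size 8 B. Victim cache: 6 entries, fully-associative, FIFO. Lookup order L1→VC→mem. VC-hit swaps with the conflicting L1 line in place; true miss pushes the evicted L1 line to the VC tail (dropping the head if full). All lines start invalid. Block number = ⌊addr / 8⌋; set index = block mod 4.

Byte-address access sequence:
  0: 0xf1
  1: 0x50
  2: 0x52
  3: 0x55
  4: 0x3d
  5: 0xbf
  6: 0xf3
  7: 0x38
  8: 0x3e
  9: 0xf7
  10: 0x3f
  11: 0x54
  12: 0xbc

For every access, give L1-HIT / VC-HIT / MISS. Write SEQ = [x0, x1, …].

SEQ = [MISS, MISS, L1-HIT, L1-HIT, MISS, MISS, VC-HIT, VC-HIT, L1-HIT, L1-HIT, L1-HIT, VC-HIT, VC-HIT]

0: 0xf1 (blk 30, set 2) → MISS  vc=[]
1: 0x50 (blk 10, set 2) → MISS  vc=[30]
2: 0x52 (blk 10, set 2) → L1-HIT  vc=[30]
3: 0x55 (blk 10, set 2) → L1-HIT  vc=[30]
4: 0x3d (blk 7, set 3) → MISS  vc=[30]
5: 0xbf (blk 23, set 3) → MISS  vc=[30, 7]
6: 0xf3 (blk 30, set 2) → VC-HIT  vc=[10, 7]
7: 0x38 (blk 7, set 3) → VC-HIT  vc=[10, 23]
8: 0x3e (blk 7, set 3) → L1-HIT  vc=[10, 23]
9: 0xf7 (blk 30, set 2) → L1-HIT  vc=[10, 23]
10: 0x3f (blk 7, set 3) → L1-HIT  vc=[10, 23]
11: 0x54 (blk 10, set 2) → VC-HIT  vc=[30, 23]
12: 0xbc (blk 23, set 3) → VC-HIT  vc=[30, 7]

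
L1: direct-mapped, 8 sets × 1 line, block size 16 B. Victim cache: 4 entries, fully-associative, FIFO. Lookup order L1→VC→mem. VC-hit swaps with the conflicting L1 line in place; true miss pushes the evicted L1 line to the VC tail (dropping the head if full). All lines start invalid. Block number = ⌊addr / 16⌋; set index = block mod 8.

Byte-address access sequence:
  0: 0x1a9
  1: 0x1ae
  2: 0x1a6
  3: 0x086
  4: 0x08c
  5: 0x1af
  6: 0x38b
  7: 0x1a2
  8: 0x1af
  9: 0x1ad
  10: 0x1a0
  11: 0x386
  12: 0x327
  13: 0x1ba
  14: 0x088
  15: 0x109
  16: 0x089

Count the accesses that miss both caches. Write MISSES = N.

0: 0x1a9 (blk 26, set 2) → MISS  vc=[]
1: 0x1ae (blk 26, set 2) → L1-HIT  vc=[]
2: 0x1a6 (blk 26, set 2) → L1-HIT  vc=[]
3: 0x86 (blk 8, set 0) → MISS  vc=[]
4: 0x8c (blk 8, set 0) → L1-HIT  vc=[]
5: 0x1af (blk 26, set 2) → L1-HIT  vc=[]
6: 0x38b (blk 56, set 0) → MISS  vc=[8]
7: 0x1a2 (blk 26, set 2) → L1-HIT  vc=[8]
8: 0x1af (blk 26, set 2) → L1-HIT  vc=[8]
9: 0x1ad (blk 26, set 2) → L1-HIT  vc=[8]
10: 0x1a0 (blk 26, set 2) → L1-HIT  vc=[8]
11: 0x386 (blk 56, set 0) → L1-HIT  vc=[8]
12: 0x327 (blk 50, set 2) → MISS  vc=[8, 26]
13: 0x1ba (blk 27, set 3) → MISS  vc=[8, 26]
14: 0x88 (blk 8, set 0) → VC-HIT  vc=[56, 26]
15: 0x109 (blk 16, set 0) → MISS  vc=[56, 26, 8]
16: 0x89 (blk 8, set 0) → VC-HIT  vc=[56, 26, 16]

MISSES = 6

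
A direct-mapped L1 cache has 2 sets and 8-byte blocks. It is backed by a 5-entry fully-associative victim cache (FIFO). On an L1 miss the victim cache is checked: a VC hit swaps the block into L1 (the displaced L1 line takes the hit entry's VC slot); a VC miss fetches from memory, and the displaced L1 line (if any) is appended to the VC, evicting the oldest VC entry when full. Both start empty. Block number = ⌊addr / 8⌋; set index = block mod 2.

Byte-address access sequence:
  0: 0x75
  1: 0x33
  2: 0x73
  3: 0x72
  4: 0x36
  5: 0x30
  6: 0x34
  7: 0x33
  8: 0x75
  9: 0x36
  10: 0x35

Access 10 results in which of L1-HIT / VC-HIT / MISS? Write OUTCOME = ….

  [0] addr=0x75 blk=14 s=0: MISS | VC []
  [1] addr=0x33 blk=6 s=0: MISS | VC [14]
  [2] addr=0x73 blk=14 s=0: VC-HIT | VC [6]
  [3] addr=0x72 blk=14 s=0: L1-HIT | VC [6]
  [4] addr=0x36 blk=6 s=0: VC-HIT | VC [14]
  [5] addr=0x30 blk=6 s=0: L1-HIT | VC [14]
  [6] addr=0x34 blk=6 s=0: L1-HIT | VC [14]
  [7] addr=0x33 blk=6 s=0: L1-HIT | VC [14]
  [8] addr=0x75 blk=14 s=0: VC-HIT | VC [6]
  [9] addr=0x36 blk=6 s=0: VC-HIT | VC [14]
  [10] addr=0x35 blk=6 s=0: L1-HIT | VC [14]

OUTCOME = L1-HIT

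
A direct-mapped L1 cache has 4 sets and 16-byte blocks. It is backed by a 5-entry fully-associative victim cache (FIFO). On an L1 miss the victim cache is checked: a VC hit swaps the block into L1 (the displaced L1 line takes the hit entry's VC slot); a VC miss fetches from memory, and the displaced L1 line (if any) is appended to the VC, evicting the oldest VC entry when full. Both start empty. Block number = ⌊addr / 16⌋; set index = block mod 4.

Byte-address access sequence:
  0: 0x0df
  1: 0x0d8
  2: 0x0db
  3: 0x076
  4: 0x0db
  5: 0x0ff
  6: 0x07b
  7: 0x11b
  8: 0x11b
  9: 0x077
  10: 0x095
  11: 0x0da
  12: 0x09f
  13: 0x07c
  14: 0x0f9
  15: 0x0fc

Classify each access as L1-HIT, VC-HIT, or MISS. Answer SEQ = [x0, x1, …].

SEQ = [MISS, L1-HIT, L1-HIT, MISS, L1-HIT, MISS, VC-HIT, MISS, L1-HIT, L1-HIT, MISS, VC-HIT, VC-HIT, L1-HIT, VC-HIT, L1-HIT]

  [0] addr=0xdf blk=13 s=1: MISS | VC []
  [1] addr=0xd8 blk=13 s=1: L1-HIT | VC []
  [2] addr=0xdb blk=13 s=1: L1-HIT | VC []
  [3] addr=0x76 blk=7 s=3: MISS | VC []
  [4] addr=0xdb blk=13 s=1: L1-HIT | VC []
  [5] addr=0xff blk=15 s=3: MISS | VC [7]
  [6] addr=0x7b blk=7 s=3: VC-HIT | VC [15]
  [7] addr=0x11b blk=17 s=1: MISS | VC [15, 13]
  [8] addr=0x11b blk=17 s=1: L1-HIT | VC [15, 13]
  [9] addr=0x77 blk=7 s=3: L1-HIT | VC [15, 13]
  [10] addr=0x95 blk=9 s=1: MISS | VC [15, 13, 17]
  [11] addr=0xda blk=13 s=1: VC-HIT | VC [15, 9, 17]
  [12] addr=0x9f blk=9 s=1: VC-HIT | VC [15, 13, 17]
  [13] addr=0x7c blk=7 s=3: L1-HIT | VC [15, 13, 17]
  [14] addr=0xf9 blk=15 s=3: VC-HIT | VC [7, 13, 17]
  [15] addr=0xfc blk=15 s=3: L1-HIT | VC [7, 13, 17]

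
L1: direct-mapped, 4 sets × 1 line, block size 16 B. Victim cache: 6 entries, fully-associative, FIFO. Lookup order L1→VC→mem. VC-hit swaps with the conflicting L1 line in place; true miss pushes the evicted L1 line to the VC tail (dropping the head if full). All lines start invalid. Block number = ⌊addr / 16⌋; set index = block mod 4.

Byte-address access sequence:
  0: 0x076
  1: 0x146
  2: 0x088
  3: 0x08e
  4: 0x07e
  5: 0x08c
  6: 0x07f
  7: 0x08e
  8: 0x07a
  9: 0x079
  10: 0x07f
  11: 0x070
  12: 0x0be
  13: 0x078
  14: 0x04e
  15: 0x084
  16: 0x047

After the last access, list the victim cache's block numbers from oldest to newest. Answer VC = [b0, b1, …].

VC = [20, 11, 8]

#0 0x76→b7/s3 MISS; vc=[]
#1 0x146→b20/s0 MISS; vc=[]
#2 0x88→b8/s0 MISS; vc=[20]
#3 0x8e→b8/s0 L1-HIT; vc=[20]
#4 0x7e→b7/s3 L1-HIT; vc=[20]
#5 0x8c→b8/s0 L1-HIT; vc=[20]
#6 0x7f→b7/s3 L1-HIT; vc=[20]
#7 0x8e→b8/s0 L1-HIT; vc=[20]
#8 0x7a→b7/s3 L1-HIT; vc=[20]
#9 0x79→b7/s3 L1-HIT; vc=[20]
#10 0x7f→b7/s3 L1-HIT; vc=[20]
#11 0x70→b7/s3 L1-HIT; vc=[20]
#12 0xbe→b11/s3 MISS; vc=[20,7]
#13 0x78→b7/s3 VC-HIT; vc=[20,11]
#14 0x4e→b4/s0 MISS; vc=[20,11,8]
#15 0x84→b8/s0 VC-HIT; vc=[20,11,4]
#16 0x47→b4/s0 VC-HIT; vc=[20,11,8]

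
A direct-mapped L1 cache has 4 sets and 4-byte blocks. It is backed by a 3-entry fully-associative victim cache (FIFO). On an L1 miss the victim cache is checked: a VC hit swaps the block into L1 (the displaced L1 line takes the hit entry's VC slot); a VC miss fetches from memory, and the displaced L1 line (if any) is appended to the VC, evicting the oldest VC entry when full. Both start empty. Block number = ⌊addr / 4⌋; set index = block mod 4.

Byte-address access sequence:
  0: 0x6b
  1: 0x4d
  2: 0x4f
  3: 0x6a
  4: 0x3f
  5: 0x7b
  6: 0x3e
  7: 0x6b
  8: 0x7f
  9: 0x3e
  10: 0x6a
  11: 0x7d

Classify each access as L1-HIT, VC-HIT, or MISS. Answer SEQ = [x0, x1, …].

  [0] addr=0x6b blk=26 s=2: MISS | VC []
  [1] addr=0x4d blk=19 s=3: MISS | VC []
  [2] addr=0x4f blk=19 s=3: L1-HIT | VC []
  [3] addr=0x6a blk=26 s=2: L1-HIT | VC []
  [4] addr=0x3f blk=15 s=3: MISS | VC [19]
  [5] addr=0x7b blk=30 s=2: MISS | VC [19, 26]
  [6] addr=0x3e blk=15 s=3: L1-HIT | VC [19, 26]
  [7] addr=0x6b blk=26 s=2: VC-HIT | VC [19, 30]
  [8] addr=0x7f blk=31 s=3: MISS | VC [19, 30, 15]
  [9] addr=0x3e blk=15 s=3: VC-HIT | VC [19, 30, 31]
  [10] addr=0x6a blk=26 s=2: L1-HIT | VC [19, 30, 31]
  [11] addr=0x7d blk=31 s=3: VC-HIT | VC [19, 30, 15]

SEQ = [MISS, MISS, L1-HIT, L1-HIT, MISS, MISS, L1-HIT, VC-HIT, MISS, VC-HIT, L1-HIT, VC-HIT]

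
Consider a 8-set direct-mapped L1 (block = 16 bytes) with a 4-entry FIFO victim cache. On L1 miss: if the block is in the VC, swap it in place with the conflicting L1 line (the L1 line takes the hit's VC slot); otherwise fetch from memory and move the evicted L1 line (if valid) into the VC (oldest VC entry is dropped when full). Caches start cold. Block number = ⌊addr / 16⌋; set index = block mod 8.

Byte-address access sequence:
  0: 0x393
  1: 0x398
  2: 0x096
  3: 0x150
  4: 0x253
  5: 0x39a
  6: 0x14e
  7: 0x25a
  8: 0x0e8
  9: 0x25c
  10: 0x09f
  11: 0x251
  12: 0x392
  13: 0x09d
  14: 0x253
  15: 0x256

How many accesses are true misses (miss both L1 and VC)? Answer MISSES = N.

#0 0x393→b57/s1 MISS; vc=[]
#1 0x398→b57/s1 L1-HIT; vc=[]
#2 0x96→b9/s1 MISS; vc=[57]
#3 0x150→b21/s5 MISS; vc=[57]
#4 0x253→b37/s5 MISS; vc=[57,21]
#5 0x39a→b57/s1 VC-HIT; vc=[9,21]
#6 0x14e→b20/s4 MISS; vc=[9,21]
#7 0x25a→b37/s5 L1-HIT; vc=[9,21]
#8 0xe8→b14/s6 MISS; vc=[9,21]
#9 0x25c→b37/s5 L1-HIT; vc=[9,21]
#10 0x9f→b9/s1 VC-HIT; vc=[57,21]
#11 0x251→b37/s5 L1-HIT; vc=[57,21]
#12 0x392→b57/s1 VC-HIT; vc=[9,21]
#13 0x9d→b9/s1 VC-HIT; vc=[57,21]
#14 0x253→b37/s5 L1-HIT; vc=[57,21]
#15 0x256→b37/s5 L1-HIT; vc=[57,21]

MISSES = 6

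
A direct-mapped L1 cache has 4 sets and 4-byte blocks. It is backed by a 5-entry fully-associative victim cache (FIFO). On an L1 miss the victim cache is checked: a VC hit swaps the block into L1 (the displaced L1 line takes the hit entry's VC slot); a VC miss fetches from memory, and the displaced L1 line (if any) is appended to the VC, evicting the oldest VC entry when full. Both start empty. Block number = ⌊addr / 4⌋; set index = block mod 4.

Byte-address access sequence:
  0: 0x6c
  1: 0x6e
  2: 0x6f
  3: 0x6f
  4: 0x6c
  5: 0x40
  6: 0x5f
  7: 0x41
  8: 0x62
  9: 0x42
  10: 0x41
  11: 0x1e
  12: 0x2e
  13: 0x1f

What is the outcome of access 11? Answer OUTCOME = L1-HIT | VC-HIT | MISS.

OUTCOME = MISS

0: 0x6c (blk 27, set 3) → MISS  vc=[]
1: 0x6e (blk 27, set 3) → L1-HIT  vc=[]
2: 0x6f (blk 27, set 3) → L1-HIT  vc=[]
3: 0x6f (blk 27, set 3) → L1-HIT  vc=[]
4: 0x6c (blk 27, set 3) → L1-HIT  vc=[]
5: 0x40 (blk 16, set 0) → MISS  vc=[]
6: 0x5f (blk 23, set 3) → MISS  vc=[27]
7: 0x41 (blk 16, set 0) → L1-HIT  vc=[27]
8: 0x62 (blk 24, set 0) → MISS  vc=[27, 16]
9: 0x42 (blk 16, set 0) → VC-HIT  vc=[27, 24]
10: 0x41 (blk 16, set 0) → L1-HIT  vc=[27, 24]
11: 0x1e (blk 7, set 3) → MISS  vc=[27, 24, 23]
12: 0x2e (blk 11, set 3) → MISS  vc=[27, 24, 23, 7]
13: 0x1f (blk 7, set 3) → VC-HIT  vc=[27, 24, 23, 11]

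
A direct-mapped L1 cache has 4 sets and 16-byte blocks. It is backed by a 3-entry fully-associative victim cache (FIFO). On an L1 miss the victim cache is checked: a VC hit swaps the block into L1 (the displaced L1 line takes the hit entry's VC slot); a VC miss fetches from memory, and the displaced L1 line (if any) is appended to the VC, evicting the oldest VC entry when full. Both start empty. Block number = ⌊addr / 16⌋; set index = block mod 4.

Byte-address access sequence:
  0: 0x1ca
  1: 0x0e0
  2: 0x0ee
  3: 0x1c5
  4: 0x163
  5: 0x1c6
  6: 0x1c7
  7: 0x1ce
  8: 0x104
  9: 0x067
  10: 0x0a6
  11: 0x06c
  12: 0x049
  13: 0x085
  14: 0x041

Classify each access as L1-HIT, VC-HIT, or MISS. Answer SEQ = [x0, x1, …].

0: 0x1ca (blk 28, set 0) → MISS  vc=[]
1: 0xe0 (blk 14, set 2) → MISS  vc=[]
2: 0xee (blk 14, set 2) → L1-HIT  vc=[]
3: 0x1c5 (blk 28, set 0) → L1-HIT  vc=[]
4: 0x163 (blk 22, set 2) → MISS  vc=[14]
5: 0x1c6 (blk 28, set 0) → L1-HIT  vc=[14]
6: 0x1c7 (blk 28, set 0) → L1-HIT  vc=[14]
7: 0x1ce (blk 28, set 0) → L1-HIT  vc=[14]
8: 0x104 (blk 16, set 0) → MISS  vc=[14, 28]
9: 0x67 (blk 6, set 2) → MISS  vc=[14, 28, 22]
10: 0xa6 (blk 10, set 2) → MISS  vc=[28, 22, 6]
11: 0x6c (blk 6, set 2) → VC-HIT  vc=[28, 22, 10]
12: 0x49 (blk 4, set 0) → MISS  vc=[22, 10, 16]
13: 0x85 (blk 8, set 0) → MISS  vc=[10, 16, 4]
14: 0x41 (blk 4, set 0) → VC-HIT  vc=[10, 16, 8]

SEQ = [MISS, MISS, L1-HIT, L1-HIT, MISS, L1-HIT, L1-HIT, L1-HIT, MISS, MISS, MISS, VC-HIT, MISS, MISS, VC-HIT]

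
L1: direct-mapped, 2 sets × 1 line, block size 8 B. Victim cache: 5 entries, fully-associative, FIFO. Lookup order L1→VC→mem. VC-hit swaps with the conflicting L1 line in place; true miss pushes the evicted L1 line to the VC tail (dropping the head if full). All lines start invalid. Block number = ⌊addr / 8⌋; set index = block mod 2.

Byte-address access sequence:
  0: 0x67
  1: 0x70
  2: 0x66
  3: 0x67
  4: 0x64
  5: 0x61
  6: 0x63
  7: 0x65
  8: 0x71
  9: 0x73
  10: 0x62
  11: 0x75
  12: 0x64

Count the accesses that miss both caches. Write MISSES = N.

MISSES = 2

0: 0x67 (blk 12, set 0) → MISS  vc=[]
1: 0x70 (blk 14, set 0) → MISS  vc=[12]
2: 0x66 (blk 12, set 0) → VC-HIT  vc=[14]
3: 0x67 (blk 12, set 0) → L1-HIT  vc=[14]
4: 0x64 (blk 12, set 0) → L1-HIT  vc=[14]
5: 0x61 (blk 12, set 0) → L1-HIT  vc=[14]
6: 0x63 (blk 12, set 0) → L1-HIT  vc=[14]
7: 0x65 (blk 12, set 0) → L1-HIT  vc=[14]
8: 0x71 (blk 14, set 0) → VC-HIT  vc=[12]
9: 0x73 (blk 14, set 0) → L1-HIT  vc=[12]
10: 0x62 (blk 12, set 0) → VC-HIT  vc=[14]
11: 0x75 (blk 14, set 0) → VC-HIT  vc=[12]
12: 0x64 (blk 12, set 0) → VC-HIT  vc=[14]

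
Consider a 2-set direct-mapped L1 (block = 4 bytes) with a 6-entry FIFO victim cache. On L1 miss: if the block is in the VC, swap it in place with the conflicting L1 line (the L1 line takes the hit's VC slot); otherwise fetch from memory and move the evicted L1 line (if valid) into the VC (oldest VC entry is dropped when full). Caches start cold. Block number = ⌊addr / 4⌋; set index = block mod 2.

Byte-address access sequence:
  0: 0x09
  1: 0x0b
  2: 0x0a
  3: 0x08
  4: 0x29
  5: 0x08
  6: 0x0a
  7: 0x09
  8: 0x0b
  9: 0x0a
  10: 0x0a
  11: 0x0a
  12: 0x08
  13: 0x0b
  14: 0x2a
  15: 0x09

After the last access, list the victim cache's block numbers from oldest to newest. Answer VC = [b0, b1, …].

#0 0x9→b2/s0 MISS; vc=[]
#1 0xb→b2/s0 L1-HIT; vc=[]
#2 0xa→b2/s0 L1-HIT; vc=[]
#3 0x8→b2/s0 L1-HIT; vc=[]
#4 0x29→b10/s0 MISS; vc=[2]
#5 0x8→b2/s0 VC-HIT; vc=[10]
#6 0xa→b2/s0 L1-HIT; vc=[10]
#7 0x9→b2/s0 L1-HIT; vc=[10]
#8 0xb→b2/s0 L1-HIT; vc=[10]
#9 0xa→b2/s0 L1-HIT; vc=[10]
#10 0xa→b2/s0 L1-HIT; vc=[10]
#11 0xa→b2/s0 L1-HIT; vc=[10]
#12 0x8→b2/s0 L1-HIT; vc=[10]
#13 0xb→b2/s0 L1-HIT; vc=[10]
#14 0x2a→b10/s0 VC-HIT; vc=[2]
#15 0x9→b2/s0 VC-HIT; vc=[10]

VC = [10]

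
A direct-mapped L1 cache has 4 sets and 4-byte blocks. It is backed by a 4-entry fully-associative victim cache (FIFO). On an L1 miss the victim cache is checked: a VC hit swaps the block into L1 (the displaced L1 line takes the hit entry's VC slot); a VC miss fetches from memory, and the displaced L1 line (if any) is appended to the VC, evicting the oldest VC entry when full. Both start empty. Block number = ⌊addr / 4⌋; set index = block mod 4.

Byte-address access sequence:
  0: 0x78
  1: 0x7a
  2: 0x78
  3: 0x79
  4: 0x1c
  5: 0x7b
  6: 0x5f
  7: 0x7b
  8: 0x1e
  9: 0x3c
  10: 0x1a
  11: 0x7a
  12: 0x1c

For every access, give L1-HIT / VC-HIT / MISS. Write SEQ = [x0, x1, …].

SEQ = [MISS, L1-HIT, L1-HIT, L1-HIT, MISS, L1-HIT, MISS, L1-HIT, VC-HIT, MISS, MISS, VC-HIT, VC-HIT]

0: 0x78 (blk 30, set 2) → MISS  vc=[]
1: 0x7a (blk 30, set 2) → L1-HIT  vc=[]
2: 0x78 (blk 30, set 2) → L1-HIT  vc=[]
3: 0x79 (blk 30, set 2) → L1-HIT  vc=[]
4: 0x1c (blk 7, set 3) → MISS  vc=[]
5: 0x7b (blk 30, set 2) → L1-HIT  vc=[]
6: 0x5f (blk 23, set 3) → MISS  vc=[7]
7: 0x7b (blk 30, set 2) → L1-HIT  vc=[7]
8: 0x1e (blk 7, set 3) → VC-HIT  vc=[23]
9: 0x3c (blk 15, set 3) → MISS  vc=[23, 7]
10: 0x1a (blk 6, set 2) → MISS  vc=[23, 7, 30]
11: 0x7a (blk 30, set 2) → VC-HIT  vc=[23, 7, 6]
12: 0x1c (blk 7, set 3) → VC-HIT  vc=[23, 15, 6]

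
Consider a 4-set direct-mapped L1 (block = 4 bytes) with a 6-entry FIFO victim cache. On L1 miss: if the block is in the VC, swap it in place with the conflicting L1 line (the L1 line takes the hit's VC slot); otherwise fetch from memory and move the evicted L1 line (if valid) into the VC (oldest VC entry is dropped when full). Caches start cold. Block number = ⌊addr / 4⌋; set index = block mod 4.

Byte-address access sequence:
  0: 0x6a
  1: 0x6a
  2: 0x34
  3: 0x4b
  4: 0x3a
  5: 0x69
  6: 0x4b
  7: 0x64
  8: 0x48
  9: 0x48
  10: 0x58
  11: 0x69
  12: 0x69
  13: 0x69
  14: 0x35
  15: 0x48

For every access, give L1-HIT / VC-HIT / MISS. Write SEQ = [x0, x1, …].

  [0] addr=0x6a blk=26 s=2: MISS | VC []
  [1] addr=0x6a blk=26 s=2: L1-HIT | VC []
  [2] addr=0x34 blk=13 s=1: MISS | VC []
  [3] addr=0x4b blk=18 s=2: MISS | VC [26]
  [4] addr=0x3a blk=14 s=2: MISS | VC [26, 18]
  [5] addr=0x69 blk=26 s=2: VC-HIT | VC [14, 18]
  [6] addr=0x4b blk=18 s=2: VC-HIT | VC [14, 26]
  [7] addr=0x64 blk=25 s=1: MISS | VC [14, 26, 13]
  [8] addr=0x48 blk=18 s=2: L1-HIT | VC [14, 26, 13]
  [9] addr=0x48 blk=18 s=2: L1-HIT | VC [14, 26, 13]
  [10] addr=0x58 blk=22 s=2: MISS | VC [14, 26, 13, 18]
  [11] addr=0x69 blk=26 s=2: VC-HIT | VC [14, 22, 13, 18]
  [12] addr=0x69 blk=26 s=2: L1-HIT | VC [14, 22, 13, 18]
  [13] addr=0x69 blk=26 s=2: L1-HIT | VC [14, 22, 13, 18]
  [14] addr=0x35 blk=13 s=1: VC-HIT | VC [14, 22, 25, 18]
  [15] addr=0x48 blk=18 s=2: VC-HIT | VC [14, 22, 25, 26]

SEQ = [MISS, L1-HIT, MISS, MISS, MISS, VC-HIT, VC-HIT, MISS, L1-HIT, L1-HIT, MISS, VC-HIT, L1-HIT, L1-HIT, VC-HIT, VC-HIT]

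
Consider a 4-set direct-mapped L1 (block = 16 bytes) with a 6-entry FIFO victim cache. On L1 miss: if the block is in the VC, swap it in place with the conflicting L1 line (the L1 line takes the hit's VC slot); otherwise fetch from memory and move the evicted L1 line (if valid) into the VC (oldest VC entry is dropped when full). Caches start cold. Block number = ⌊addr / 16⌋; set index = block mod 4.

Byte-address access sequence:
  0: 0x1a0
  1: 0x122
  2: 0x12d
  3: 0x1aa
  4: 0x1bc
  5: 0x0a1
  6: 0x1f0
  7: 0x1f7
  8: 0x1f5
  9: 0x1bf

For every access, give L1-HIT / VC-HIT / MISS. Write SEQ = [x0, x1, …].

SEQ = [MISS, MISS, L1-HIT, VC-HIT, MISS, MISS, MISS, L1-HIT, L1-HIT, VC-HIT]

  [0] addr=0x1a0 blk=26 s=2: MISS | VC []
  [1] addr=0x122 blk=18 s=2: MISS | VC [26]
  [2] addr=0x12d blk=18 s=2: L1-HIT | VC [26]
  [3] addr=0x1aa blk=26 s=2: VC-HIT | VC [18]
  [4] addr=0x1bc blk=27 s=3: MISS | VC [18]
  [5] addr=0xa1 blk=10 s=2: MISS | VC [18, 26]
  [6] addr=0x1f0 blk=31 s=3: MISS | VC [18, 26, 27]
  [7] addr=0x1f7 blk=31 s=3: L1-HIT | VC [18, 26, 27]
  [8] addr=0x1f5 blk=31 s=3: L1-HIT | VC [18, 26, 27]
  [9] addr=0x1bf blk=27 s=3: VC-HIT | VC [18, 26, 31]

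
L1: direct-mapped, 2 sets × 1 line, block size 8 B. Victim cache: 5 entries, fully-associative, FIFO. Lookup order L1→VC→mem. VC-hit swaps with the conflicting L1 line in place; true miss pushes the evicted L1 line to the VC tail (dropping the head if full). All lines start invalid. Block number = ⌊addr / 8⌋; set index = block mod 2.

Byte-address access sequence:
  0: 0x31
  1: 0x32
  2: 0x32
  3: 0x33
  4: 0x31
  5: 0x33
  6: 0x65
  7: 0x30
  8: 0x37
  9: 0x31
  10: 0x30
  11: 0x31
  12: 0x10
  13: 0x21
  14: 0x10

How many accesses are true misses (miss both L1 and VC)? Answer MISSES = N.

0: 0x31 (blk 6, set 0) → MISS  vc=[]
1: 0x32 (blk 6, set 0) → L1-HIT  vc=[]
2: 0x32 (blk 6, set 0) → L1-HIT  vc=[]
3: 0x33 (blk 6, set 0) → L1-HIT  vc=[]
4: 0x31 (blk 6, set 0) → L1-HIT  vc=[]
5: 0x33 (blk 6, set 0) → L1-HIT  vc=[]
6: 0x65 (blk 12, set 0) → MISS  vc=[6]
7: 0x30 (blk 6, set 0) → VC-HIT  vc=[12]
8: 0x37 (blk 6, set 0) → L1-HIT  vc=[12]
9: 0x31 (blk 6, set 0) → L1-HIT  vc=[12]
10: 0x30 (blk 6, set 0) → L1-HIT  vc=[12]
11: 0x31 (blk 6, set 0) → L1-HIT  vc=[12]
12: 0x10 (blk 2, set 0) → MISS  vc=[12, 6]
13: 0x21 (blk 4, set 0) → MISS  vc=[12, 6, 2]
14: 0x10 (blk 2, set 0) → VC-HIT  vc=[12, 6, 4]

MISSES = 4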